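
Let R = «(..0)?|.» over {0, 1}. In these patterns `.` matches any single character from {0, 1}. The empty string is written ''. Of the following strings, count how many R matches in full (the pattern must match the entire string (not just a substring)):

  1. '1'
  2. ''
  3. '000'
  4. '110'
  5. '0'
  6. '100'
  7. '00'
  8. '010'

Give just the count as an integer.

7

1 → match
2 → match
3 → match
4 → match
5 → match
6 → match
7 → no match
8 → match
Total matched: 7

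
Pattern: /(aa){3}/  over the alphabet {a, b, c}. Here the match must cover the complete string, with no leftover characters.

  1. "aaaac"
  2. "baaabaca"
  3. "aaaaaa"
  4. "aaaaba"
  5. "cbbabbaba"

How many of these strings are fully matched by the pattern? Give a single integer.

1 → no match — must end with "aa"
2 → no match — must start with "aa"
3 → match
4 → no match — must end with "aa"
5 → no match — must start with "aa"
Total matched: 1

1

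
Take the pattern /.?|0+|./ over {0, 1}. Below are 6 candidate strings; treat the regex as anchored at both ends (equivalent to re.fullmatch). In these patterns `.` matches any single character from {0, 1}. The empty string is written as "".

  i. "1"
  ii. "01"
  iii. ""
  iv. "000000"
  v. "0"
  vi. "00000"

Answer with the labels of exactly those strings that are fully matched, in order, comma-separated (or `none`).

i → match
ii → no match
iii → match
iv → match
v → match
vi → match

i, iii, iv, v, vi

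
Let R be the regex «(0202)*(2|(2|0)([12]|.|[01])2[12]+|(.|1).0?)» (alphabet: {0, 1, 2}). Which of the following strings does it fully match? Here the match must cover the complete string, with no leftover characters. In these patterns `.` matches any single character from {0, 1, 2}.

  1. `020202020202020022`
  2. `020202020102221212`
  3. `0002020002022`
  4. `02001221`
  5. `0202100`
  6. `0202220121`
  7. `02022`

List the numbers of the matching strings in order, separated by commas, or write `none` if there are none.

1 → no match
2 → no match
3 → no match
4 → no match
5 → match
6 → no match
7 → match

5, 7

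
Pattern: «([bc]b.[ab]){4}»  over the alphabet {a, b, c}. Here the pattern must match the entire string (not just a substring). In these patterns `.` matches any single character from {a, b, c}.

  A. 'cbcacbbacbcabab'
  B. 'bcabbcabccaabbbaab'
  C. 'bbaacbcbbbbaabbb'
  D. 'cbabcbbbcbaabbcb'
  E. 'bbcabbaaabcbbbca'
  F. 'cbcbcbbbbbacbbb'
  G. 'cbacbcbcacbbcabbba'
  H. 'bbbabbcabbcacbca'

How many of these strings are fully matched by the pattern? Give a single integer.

A → no match
B → no match
C → no match
D → match
E → no match
F → no match
G → no match
H → match
Total matched: 2

2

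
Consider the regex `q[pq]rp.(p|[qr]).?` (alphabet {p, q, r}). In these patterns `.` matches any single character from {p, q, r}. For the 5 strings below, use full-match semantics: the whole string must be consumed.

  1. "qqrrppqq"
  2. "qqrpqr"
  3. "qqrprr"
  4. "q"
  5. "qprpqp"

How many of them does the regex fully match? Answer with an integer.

1 → no match
2 → match
3 → match
4 → no match
5 → match
Total matched: 3

3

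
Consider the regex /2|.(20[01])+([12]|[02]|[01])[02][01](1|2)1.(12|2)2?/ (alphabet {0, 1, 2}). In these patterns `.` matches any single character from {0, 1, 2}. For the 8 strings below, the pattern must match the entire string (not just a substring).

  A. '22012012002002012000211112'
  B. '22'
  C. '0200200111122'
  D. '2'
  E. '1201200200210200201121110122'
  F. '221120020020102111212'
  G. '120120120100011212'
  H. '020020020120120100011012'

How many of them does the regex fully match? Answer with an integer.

A → match
B → no match
C → match
D → match
E → no match
F → no match
G → match
H → match
Total matched: 5

5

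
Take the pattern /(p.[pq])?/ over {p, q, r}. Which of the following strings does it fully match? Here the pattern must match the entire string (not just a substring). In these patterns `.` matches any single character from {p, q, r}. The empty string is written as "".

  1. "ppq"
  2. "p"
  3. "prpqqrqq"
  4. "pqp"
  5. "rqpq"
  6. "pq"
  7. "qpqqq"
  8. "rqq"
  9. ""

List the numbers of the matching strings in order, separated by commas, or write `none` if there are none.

1 → match
2 → no match
3 → no match
4 → match
5 → no match
6 → no match
7 → no match
8 → no match
9 → match

1, 4, 9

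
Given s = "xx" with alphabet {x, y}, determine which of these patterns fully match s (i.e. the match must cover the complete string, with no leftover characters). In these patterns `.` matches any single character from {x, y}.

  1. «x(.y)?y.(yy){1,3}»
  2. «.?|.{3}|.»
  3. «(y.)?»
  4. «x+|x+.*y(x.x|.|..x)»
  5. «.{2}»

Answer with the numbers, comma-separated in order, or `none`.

1 → no match — must end with "yy"
2 → no match
3 → no match
4 → match
5 → match

4, 5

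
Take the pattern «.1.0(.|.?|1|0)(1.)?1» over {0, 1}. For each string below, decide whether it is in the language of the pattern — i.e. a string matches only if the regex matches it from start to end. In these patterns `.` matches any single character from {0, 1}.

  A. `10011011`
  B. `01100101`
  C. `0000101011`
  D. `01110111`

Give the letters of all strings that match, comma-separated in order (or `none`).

A → no match
B → match
C → no match
D → no match

B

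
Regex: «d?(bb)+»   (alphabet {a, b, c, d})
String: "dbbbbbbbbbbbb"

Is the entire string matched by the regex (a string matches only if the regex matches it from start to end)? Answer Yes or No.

Yes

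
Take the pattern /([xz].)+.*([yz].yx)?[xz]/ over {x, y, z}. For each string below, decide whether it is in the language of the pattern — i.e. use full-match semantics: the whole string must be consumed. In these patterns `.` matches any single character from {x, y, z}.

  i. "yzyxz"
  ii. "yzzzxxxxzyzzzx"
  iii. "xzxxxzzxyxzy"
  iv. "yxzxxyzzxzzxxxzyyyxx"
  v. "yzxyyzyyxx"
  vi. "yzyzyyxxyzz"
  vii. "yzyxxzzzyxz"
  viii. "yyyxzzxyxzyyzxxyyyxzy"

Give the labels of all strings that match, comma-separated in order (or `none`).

i. "yzyxz" → no match
ii → no match
iii. "xzxxxzzxyxzy" → no match
iv → no match
v. "yzxyyzyyxx" → no match
vi. "yzyzyyxxyzz" → no match
vii. "yzyxxzzzyxz" → no match
viii → no match

none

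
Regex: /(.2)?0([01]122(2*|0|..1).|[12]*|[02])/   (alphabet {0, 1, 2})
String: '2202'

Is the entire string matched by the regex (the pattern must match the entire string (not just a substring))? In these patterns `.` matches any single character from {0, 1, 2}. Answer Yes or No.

Yes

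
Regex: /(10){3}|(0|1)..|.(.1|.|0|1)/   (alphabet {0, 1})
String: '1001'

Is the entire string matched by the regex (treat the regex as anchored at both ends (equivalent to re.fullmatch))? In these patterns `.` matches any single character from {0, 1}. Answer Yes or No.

No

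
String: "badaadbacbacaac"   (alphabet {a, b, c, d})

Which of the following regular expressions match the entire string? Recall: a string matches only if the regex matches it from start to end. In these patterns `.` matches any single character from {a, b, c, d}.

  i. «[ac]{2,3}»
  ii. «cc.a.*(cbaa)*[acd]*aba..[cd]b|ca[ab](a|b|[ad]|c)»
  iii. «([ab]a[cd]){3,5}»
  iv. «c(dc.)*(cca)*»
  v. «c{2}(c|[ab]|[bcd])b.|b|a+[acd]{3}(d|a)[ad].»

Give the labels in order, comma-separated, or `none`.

iii

i → no match
ii → no match
iii → match
iv → no match — must start with "c"
v → no match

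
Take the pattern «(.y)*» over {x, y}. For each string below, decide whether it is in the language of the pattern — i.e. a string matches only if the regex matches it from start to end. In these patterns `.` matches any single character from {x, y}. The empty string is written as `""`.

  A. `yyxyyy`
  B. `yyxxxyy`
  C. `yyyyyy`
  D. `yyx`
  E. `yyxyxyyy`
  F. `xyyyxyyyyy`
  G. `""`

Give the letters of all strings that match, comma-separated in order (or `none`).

A → match
B → no match
C → match
D → no match
E → match
F → match
G → match

A, C, E, F, G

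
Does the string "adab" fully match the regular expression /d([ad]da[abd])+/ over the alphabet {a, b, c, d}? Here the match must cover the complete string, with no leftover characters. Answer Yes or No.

No

Every match must start with "d", but "adab" does not.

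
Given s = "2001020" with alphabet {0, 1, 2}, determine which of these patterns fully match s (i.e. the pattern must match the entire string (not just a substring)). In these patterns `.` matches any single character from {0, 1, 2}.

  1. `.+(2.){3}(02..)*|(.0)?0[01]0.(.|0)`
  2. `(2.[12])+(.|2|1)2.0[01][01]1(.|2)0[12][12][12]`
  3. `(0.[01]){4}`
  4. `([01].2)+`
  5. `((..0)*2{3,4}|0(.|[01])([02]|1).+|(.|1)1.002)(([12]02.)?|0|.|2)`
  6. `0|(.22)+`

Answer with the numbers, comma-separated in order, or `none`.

1 → match
2 → no match
3 → no match — must start with "0"
4 → no match — must end with "2"
5 → no match
6 → no match

1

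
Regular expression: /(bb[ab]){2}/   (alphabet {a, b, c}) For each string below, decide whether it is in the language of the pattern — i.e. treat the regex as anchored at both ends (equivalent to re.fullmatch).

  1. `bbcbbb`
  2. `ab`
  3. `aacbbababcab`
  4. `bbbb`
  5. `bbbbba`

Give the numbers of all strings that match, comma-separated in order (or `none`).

1. `bbcbbb` → no match
2. `ab` → no match — must start with `bb`
3. `aacbbababcab` → no match — must start with `bb`
4. `bbbb` → no match
5. `bbbbba` → match

5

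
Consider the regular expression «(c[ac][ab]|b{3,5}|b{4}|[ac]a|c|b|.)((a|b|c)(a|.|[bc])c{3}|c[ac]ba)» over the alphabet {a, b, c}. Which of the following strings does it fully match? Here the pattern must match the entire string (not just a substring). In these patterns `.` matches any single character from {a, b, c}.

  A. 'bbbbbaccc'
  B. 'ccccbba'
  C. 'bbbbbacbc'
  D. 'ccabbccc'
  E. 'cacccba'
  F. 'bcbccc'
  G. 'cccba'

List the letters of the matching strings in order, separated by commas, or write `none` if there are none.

A, D, F, G

A → match
B → no match
C → no match
D → match
E → no match
F → match
G → match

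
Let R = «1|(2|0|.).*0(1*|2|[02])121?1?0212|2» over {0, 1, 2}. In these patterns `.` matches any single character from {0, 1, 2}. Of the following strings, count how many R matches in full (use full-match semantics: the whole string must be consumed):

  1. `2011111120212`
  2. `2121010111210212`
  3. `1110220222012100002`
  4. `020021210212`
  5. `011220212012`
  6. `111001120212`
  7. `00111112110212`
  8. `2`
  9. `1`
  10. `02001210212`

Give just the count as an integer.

8

1 → match
2 → match
3 → no match
4 → match
5 → no match
6 → match
7 → match
8 → match
9 → match
10 → match
Total matched: 8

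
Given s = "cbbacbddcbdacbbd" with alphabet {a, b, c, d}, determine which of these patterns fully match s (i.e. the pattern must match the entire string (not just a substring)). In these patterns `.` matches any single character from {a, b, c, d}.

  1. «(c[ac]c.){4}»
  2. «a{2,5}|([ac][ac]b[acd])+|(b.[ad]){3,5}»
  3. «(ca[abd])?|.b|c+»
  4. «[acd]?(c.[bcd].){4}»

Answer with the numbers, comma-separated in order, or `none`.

1 → no match
2 → no match
3 → no match
4 → match

4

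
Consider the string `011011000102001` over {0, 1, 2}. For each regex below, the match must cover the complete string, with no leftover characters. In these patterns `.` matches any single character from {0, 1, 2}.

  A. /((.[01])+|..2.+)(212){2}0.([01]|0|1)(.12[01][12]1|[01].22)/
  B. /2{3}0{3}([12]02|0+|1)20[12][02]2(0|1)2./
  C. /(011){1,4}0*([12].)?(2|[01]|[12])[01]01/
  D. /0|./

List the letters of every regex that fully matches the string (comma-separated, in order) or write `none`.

C

A → no match
B → no match — must start with `2`
C → match
D → no match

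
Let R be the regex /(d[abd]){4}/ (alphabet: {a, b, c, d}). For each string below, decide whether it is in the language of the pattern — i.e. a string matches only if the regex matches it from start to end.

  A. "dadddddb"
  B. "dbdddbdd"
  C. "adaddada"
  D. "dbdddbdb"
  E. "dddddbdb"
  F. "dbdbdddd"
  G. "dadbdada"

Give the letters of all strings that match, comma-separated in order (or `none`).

A → match
B → match
C → no match — must start with "d"
D → match
E → match
F → match
G → match

A, B, D, E, F, G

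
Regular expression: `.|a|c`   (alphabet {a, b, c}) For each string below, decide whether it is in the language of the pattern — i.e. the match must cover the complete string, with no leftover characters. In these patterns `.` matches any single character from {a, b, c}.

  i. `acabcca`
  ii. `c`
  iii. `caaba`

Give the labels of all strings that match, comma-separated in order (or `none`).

ii

i → no match
ii → match
iii → no match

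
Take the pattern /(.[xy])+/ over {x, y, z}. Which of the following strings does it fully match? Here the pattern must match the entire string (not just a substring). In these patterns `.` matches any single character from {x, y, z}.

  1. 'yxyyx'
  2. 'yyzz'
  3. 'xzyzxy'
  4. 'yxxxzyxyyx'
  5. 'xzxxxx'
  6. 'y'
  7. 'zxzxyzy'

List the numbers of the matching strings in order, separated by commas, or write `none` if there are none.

1. 'yxyyx' → no match
2. 'yyzz' → no match
3. 'xzyzxy' → no match
4. 'yxxxzyxyyx' → match
5. 'xzxxxx' → no match
6. 'y' → no match
7. 'zxzxyzy' → no match

4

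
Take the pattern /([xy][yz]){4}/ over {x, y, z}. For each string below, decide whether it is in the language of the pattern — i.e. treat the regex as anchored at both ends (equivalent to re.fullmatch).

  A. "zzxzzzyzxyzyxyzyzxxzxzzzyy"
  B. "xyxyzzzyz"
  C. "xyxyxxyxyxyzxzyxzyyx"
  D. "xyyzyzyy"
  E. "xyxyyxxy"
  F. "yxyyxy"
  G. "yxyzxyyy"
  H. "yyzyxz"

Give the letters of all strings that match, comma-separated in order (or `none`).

A → no match
B. "xyxyzzzyz" → no match
C → no match
D. "xyyzyzyy" → match
E. "xyxyyxxy" → no match
F. "yxyyxy" → no match
G. "yxyzxyyy" → no match
H. "yyzyxz" → no match

D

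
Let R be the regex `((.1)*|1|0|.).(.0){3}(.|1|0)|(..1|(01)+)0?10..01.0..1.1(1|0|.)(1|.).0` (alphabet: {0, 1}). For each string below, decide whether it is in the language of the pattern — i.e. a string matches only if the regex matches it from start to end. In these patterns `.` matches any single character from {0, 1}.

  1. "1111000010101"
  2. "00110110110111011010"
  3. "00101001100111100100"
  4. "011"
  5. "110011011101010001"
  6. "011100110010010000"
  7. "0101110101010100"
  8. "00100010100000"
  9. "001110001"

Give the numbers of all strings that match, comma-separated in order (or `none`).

2, 7

1 → no match
2 → match
3 → no match
4. "011" → no match
5 → no match
6 → no match
7 → match
8 → no match
9. "001110001" → no match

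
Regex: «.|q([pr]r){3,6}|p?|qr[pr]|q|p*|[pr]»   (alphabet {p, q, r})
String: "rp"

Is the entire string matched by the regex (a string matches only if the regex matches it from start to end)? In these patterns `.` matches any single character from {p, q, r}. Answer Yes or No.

No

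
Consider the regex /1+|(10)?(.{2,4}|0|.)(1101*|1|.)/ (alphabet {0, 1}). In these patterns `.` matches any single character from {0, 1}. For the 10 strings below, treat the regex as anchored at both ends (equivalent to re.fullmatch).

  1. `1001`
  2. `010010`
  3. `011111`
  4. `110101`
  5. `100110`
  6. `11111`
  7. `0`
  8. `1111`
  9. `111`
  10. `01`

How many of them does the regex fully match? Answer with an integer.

6

1 → match
2 → no match
3 → no match
4 → no match
5 → match
6 → match
7 → no match
8 → match
9 → match
10 → match
Total matched: 6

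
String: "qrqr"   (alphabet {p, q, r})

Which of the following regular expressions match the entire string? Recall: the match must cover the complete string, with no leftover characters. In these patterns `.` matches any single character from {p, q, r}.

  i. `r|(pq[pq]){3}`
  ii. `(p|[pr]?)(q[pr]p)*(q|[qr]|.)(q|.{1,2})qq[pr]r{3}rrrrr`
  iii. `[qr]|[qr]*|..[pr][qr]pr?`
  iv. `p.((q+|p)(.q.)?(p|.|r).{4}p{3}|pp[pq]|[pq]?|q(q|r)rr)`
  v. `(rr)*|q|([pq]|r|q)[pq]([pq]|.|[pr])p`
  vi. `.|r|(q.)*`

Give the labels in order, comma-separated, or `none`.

i → no match
ii → no match — must end with "rrrrrr"
iii → match
iv → no match — must start with "p"
v → no match
vi → match

iii, vi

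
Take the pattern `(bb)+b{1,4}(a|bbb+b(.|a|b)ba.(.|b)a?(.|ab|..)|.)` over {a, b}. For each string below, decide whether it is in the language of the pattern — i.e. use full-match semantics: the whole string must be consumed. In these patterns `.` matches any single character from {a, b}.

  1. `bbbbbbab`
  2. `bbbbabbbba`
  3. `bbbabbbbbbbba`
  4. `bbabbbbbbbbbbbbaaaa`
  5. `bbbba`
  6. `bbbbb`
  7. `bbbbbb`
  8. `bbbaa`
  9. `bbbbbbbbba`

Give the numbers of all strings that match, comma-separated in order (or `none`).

5, 6, 7, 9

1 → no match
2 → no match
3 → no match
4 → no match
5 → match
6 → match
7 → match
8 → no match
9 → match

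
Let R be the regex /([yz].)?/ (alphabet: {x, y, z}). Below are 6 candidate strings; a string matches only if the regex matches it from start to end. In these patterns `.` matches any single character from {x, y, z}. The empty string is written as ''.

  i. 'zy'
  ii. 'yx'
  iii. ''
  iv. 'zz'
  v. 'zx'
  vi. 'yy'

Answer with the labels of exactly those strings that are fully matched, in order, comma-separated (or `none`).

i, ii, iii, iv, v, vi

i → match
ii → match
iii → match
iv → match
v → match
vi → match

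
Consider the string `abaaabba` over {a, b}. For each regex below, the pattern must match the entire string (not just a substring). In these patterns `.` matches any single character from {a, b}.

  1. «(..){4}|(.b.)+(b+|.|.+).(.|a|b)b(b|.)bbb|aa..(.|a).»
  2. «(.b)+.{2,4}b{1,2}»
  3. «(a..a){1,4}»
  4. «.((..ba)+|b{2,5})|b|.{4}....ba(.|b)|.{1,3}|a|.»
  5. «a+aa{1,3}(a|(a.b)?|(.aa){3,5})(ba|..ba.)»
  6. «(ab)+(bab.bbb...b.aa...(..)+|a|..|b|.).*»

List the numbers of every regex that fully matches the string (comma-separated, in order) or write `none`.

1, 3, 6

1 → match
2 → no match — must end with `b`
3 → match
4 → no match
5 → no match
6 → match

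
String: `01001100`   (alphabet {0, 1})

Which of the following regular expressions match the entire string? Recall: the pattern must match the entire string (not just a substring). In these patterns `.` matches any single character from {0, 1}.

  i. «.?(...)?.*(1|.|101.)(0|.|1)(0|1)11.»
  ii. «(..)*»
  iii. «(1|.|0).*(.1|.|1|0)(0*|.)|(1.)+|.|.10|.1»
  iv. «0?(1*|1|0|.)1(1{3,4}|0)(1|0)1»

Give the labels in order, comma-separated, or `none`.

ii, iii

i → no match
ii → match
iii → match
iv → no match — must end with `1`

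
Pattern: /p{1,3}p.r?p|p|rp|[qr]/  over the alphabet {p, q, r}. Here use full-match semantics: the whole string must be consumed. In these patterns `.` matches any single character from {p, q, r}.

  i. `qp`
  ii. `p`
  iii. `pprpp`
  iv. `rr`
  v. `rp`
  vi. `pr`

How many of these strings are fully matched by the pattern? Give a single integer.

i. `qp` → no match
ii. `p` → match
iii. `pprpp` → no match
iv. `rr` → no match
v. `rp` → match
vi. `pr` → no match
Total matched: 2

2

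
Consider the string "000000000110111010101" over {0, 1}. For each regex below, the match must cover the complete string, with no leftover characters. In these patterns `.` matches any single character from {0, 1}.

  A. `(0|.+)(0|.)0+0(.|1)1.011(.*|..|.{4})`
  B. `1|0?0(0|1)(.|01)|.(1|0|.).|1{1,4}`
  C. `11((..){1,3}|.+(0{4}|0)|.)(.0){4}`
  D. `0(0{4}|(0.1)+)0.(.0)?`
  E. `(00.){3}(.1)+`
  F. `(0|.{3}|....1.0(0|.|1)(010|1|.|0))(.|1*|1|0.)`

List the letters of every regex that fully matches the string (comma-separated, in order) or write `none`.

A → match
B → no match
C → no match — must start with "11"
D → no match
E → match
F → no match

A, E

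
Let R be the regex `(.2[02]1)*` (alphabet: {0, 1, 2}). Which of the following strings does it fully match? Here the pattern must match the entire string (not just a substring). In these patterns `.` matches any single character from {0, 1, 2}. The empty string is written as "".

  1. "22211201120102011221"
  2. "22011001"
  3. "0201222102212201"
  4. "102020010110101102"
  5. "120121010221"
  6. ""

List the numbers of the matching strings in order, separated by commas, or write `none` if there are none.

1, 3, 6

1 → match
2 → no match
3 → match
4 → no match
5 → no match
6 → match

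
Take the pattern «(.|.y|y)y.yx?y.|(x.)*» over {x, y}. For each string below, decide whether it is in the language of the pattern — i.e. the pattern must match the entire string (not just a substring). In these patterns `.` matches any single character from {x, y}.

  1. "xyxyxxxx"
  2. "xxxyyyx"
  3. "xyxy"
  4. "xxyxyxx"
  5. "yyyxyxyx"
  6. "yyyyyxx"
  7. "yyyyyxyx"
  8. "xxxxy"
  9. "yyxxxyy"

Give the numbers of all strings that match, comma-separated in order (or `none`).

1 → match
2 → no match
3 → match
4 → no match
5 → match
6 → no match
7 → match
8 → no match
9 → no match

1, 3, 5, 7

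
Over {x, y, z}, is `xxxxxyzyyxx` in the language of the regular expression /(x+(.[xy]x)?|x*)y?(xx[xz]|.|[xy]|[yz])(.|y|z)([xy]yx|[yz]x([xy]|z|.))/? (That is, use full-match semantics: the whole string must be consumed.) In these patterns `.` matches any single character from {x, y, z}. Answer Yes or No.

Yes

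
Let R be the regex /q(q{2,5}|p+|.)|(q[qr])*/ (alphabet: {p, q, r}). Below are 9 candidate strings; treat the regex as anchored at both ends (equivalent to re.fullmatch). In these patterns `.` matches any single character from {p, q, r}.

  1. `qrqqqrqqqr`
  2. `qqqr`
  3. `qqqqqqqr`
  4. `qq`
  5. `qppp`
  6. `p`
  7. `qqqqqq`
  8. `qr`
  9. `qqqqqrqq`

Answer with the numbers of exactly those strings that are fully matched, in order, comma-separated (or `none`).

1, 2, 3, 4, 5, 7, 8, 9

1 → match
2 → match
3 → match
4 → match
5 → match
6 → no match
7 → match
8 → match
9 → match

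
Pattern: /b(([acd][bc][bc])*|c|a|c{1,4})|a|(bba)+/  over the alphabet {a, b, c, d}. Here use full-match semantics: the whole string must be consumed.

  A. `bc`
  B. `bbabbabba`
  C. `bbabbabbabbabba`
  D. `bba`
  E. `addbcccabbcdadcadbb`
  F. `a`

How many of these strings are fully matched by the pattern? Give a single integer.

A → match
B → match
C → match
D → match
E → no match
F → match
Total matched: 5

5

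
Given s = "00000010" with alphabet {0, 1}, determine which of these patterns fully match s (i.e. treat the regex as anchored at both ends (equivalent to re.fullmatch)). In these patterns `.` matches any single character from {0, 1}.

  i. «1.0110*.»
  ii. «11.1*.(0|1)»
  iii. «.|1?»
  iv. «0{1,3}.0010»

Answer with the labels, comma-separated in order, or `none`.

i → no match — must start with "1"
ii → no match — must start with "11"
iii → no match
iv → match

iv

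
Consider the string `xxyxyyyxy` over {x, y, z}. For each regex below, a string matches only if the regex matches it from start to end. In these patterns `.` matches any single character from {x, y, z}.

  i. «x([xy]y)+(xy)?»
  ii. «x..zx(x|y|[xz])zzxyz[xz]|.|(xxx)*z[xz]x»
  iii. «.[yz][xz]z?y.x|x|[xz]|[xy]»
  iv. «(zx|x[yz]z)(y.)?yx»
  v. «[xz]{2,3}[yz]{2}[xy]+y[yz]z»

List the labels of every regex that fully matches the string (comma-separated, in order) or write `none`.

i → match
ii → no match
iii → no match
iv → no match — must end with `yx`
v → no match — must end with `z`

i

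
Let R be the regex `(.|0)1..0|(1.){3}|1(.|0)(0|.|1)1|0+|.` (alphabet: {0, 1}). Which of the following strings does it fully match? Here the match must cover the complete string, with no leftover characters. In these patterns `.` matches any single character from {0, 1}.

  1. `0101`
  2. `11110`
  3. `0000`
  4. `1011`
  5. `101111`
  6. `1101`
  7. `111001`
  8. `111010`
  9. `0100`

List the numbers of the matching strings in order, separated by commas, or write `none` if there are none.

1 → no match
2 → match
3 → match
4 → match
5 → match
6 → match
7 → no match
8 → match
9 → no match

2, 3, 4, 5, 6, 8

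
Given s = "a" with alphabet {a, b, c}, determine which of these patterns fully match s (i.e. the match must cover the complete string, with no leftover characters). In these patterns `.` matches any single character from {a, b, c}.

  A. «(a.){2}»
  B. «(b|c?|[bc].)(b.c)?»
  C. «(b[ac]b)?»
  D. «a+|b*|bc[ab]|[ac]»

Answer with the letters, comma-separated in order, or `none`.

D

A → no match
B → no match
C → no match
D → match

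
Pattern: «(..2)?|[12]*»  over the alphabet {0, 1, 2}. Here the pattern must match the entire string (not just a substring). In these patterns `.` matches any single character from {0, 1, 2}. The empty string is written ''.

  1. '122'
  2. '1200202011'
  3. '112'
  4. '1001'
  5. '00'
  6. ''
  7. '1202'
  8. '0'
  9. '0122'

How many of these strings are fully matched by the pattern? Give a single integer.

3

1 → match
2 → no match
3 → match
4 → no match
5 → no match
6 → match
7 → no match
8 → no match
9 → no match
Total matched: 3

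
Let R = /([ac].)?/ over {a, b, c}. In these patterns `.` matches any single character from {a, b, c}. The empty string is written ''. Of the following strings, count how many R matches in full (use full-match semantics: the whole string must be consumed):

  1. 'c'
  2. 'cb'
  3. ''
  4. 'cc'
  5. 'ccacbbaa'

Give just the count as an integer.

3

1. 'c' → no match
2. 'cb' → match
3. '' → match
4. 'cc' → match
5. 'ccacbbaa' → no match
Total matched: 3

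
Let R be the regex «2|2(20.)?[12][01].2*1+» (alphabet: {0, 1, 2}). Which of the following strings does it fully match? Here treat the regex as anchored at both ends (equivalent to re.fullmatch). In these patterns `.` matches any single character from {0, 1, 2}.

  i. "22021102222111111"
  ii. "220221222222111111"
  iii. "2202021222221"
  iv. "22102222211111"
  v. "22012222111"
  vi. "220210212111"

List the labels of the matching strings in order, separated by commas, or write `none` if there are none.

i → match
ii → match
iii → no match
iv → match
v → match
vi → no match

i, ii, iv, v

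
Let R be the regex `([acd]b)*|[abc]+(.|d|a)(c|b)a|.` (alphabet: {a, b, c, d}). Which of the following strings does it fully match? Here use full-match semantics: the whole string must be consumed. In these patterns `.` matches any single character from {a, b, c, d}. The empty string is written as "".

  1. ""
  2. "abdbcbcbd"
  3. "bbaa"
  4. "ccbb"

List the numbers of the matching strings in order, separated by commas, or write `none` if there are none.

1 → match
2 → no match
3 → no match
4 → no match

1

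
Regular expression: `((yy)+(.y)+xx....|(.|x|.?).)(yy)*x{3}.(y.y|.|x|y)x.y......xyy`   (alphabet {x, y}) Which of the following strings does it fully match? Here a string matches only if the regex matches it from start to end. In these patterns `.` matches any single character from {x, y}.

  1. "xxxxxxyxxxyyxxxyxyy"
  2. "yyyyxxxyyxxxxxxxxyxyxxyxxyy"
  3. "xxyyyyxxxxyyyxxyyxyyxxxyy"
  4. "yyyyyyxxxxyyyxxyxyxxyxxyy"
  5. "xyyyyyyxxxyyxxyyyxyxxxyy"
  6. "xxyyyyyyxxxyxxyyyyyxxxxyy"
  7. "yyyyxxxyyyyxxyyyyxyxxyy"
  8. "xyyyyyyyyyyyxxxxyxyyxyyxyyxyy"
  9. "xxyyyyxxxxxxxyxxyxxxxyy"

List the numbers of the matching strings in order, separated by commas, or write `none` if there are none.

2, 3, 4, 5, 6, 7, 8, 9

1 → no match
2 → match
3 → match
4 → match
5 → match
6 → match
7 → match
8 → match
9 → match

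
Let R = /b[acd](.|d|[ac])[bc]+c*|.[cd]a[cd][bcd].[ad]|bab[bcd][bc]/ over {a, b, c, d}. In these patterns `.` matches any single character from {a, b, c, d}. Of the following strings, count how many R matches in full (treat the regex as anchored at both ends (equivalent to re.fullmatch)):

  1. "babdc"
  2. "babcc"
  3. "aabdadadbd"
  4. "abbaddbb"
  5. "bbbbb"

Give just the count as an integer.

2

1 → match
2 → match
3 → no match
4 → no match
5 → no match
Total matched: 2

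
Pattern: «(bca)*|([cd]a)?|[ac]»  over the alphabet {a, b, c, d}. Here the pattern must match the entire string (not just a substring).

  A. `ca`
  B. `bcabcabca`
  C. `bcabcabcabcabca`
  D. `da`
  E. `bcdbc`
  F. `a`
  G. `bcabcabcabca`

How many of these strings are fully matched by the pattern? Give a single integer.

A → match
B → match
C → match
D → match
E → no match
F → match
G → match
Total matched: 6

6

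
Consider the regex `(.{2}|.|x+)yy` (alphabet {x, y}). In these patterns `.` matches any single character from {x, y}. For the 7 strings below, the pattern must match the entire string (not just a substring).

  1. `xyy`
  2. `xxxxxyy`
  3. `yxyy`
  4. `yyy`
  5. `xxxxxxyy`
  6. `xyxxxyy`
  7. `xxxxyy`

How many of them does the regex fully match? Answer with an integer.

1 → match
2 → match
3 → match
4 → match
5 → match
6 → no match
7 → match
Total matched: 6

6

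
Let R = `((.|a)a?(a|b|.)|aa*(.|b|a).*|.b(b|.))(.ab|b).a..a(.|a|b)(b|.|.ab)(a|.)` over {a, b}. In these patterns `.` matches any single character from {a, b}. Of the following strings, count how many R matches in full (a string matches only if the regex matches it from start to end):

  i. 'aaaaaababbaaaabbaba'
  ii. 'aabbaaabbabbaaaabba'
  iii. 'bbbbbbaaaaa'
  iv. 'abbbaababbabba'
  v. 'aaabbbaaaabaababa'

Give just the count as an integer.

2

i → match
ii → match
iii. 'bbbbbbaaaaa' → no match
iv → no match
v → no match
Total matched: 2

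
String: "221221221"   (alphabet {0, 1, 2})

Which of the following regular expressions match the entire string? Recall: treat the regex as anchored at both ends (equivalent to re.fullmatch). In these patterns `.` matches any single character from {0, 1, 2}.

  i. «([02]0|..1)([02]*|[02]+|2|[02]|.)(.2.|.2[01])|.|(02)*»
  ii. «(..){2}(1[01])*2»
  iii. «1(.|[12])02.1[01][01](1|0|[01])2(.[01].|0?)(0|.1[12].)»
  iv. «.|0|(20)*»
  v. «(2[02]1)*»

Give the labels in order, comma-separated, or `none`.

v

i → no match
ii → no match — must end with "2"
iii → no match — must start with "1"
iv → no match
v → match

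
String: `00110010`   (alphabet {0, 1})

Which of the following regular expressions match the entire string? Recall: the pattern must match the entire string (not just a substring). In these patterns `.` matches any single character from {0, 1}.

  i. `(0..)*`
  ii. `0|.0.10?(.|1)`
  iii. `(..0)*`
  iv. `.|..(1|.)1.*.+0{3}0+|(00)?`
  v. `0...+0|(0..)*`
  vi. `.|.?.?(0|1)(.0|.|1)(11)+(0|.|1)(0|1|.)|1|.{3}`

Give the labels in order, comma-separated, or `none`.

i → no match
ii → no match
iii → no match
iv → no match
v → match
vi → no match

v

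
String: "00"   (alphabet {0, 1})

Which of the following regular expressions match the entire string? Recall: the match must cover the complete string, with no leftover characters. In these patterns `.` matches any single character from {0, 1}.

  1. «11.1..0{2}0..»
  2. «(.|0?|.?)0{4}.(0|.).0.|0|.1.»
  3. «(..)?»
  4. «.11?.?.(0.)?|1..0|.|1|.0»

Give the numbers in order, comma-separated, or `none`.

3, 4

1 → no match — must start with "11"
2 → no match
3 → match
4 → match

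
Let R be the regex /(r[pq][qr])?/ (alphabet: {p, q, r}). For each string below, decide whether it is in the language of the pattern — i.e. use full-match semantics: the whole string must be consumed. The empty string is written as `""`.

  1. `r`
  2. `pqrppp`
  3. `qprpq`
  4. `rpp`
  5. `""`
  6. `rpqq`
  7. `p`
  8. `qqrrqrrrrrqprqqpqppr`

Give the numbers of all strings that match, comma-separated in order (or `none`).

5

1 → no match
2 → no match
3 → no match
4 → no match
5 → match
6 → no match
7 → no match
8 → no match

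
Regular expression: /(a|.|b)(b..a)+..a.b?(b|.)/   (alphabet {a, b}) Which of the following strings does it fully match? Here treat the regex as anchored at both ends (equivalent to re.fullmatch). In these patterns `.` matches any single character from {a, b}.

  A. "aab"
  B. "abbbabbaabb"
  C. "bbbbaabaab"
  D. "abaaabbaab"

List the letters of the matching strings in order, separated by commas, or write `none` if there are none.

A → no match
B → match
C → match
D → match

B, C, D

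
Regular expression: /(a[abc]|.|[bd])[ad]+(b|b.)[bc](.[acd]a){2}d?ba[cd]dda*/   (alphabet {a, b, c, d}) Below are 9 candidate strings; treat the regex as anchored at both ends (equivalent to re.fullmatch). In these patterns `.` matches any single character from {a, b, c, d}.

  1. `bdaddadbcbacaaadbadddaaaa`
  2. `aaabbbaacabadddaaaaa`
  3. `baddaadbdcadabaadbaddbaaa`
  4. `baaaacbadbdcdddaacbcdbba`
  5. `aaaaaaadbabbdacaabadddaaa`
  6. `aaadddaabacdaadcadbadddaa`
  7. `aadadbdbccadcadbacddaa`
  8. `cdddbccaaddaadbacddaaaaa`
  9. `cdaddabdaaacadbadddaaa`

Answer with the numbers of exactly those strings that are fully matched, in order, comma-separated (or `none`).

5, 6, 7

1 → no match
2 → no match
3 → no match
4 → no match
5 → match
6 → match
7 → match
8 → no match
9 → no match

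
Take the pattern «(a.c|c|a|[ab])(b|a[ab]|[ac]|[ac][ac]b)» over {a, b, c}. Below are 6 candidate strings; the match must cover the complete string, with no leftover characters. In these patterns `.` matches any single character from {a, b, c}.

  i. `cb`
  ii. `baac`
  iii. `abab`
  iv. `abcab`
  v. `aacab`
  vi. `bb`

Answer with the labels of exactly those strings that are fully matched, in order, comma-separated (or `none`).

i. `cb` → match
ii. `baac` → no match
iii. `abab` → no match
iv. `abcab` → match
v. `aacab` → match
vi. `bb` → match

i, iv, v, vi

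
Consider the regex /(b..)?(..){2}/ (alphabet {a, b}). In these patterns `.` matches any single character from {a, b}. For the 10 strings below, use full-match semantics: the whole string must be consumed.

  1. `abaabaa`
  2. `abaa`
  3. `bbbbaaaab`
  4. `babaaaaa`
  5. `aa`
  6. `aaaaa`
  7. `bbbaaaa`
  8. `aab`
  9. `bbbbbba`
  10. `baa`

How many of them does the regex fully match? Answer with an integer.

1 → no match
2 → match
3 → no match
4 → no match
5 → no match
6 → no match
7 → match
8 → no match
9 → match
10 → no match
Total matched: 3

3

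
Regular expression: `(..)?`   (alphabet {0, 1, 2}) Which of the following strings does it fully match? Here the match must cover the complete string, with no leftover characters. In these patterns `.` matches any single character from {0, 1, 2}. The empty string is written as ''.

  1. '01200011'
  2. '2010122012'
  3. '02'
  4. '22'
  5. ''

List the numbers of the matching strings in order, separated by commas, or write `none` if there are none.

3, 4, 5

1 → no match
2 → no match
3 → match
4 → match
5 → match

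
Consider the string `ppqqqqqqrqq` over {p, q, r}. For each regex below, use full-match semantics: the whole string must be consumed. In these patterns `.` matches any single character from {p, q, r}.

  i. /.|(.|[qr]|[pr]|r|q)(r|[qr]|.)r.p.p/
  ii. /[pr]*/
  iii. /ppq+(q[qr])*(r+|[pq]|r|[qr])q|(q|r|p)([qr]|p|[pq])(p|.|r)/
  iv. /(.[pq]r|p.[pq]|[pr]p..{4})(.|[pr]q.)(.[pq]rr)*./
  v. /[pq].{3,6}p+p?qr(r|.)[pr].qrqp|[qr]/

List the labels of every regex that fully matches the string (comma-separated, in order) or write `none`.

i → no match
ii → no match
iii → match
iv → no match
v → no match

iii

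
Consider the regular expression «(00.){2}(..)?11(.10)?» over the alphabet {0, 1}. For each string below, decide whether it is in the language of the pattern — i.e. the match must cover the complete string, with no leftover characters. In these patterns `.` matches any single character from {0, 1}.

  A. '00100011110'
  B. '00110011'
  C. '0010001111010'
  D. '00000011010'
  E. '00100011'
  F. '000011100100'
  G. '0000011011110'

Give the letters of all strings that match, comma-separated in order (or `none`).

A, C, D, E, G

A → match
B → no match
C → match
D → match
E → match
F → no match
G → match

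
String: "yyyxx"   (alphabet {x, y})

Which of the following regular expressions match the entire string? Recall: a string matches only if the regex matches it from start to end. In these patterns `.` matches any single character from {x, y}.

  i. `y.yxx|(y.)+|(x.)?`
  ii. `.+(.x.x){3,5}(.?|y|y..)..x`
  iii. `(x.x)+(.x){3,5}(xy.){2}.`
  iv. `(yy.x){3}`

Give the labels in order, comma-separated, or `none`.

i

i → match
ii → no match
iii → no match — must start with "x"
iv → no match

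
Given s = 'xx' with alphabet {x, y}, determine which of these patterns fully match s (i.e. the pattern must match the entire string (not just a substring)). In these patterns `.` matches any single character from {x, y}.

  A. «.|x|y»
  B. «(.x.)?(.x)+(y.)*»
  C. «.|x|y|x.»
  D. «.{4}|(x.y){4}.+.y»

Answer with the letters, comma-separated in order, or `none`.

B, C

A → no match
B → match
C → match
D → no match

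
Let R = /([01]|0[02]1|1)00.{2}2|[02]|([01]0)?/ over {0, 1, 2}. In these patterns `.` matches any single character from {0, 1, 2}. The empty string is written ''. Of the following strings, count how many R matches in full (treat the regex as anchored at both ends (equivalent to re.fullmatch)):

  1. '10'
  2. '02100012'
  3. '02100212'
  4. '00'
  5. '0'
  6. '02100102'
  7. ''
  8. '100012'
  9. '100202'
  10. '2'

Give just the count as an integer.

10

1 → match
2 → match
3 → match
4 → match
5 → match
6 → match
7 → match
8 → match
9 → match
10 → match
Total matched: 10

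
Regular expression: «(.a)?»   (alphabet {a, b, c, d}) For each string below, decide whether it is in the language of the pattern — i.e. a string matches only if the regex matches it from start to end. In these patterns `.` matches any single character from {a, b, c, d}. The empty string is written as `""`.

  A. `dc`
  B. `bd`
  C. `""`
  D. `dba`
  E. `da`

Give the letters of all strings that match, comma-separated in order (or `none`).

A → no match
B → no match
C → match
D → no match
E → match

C, E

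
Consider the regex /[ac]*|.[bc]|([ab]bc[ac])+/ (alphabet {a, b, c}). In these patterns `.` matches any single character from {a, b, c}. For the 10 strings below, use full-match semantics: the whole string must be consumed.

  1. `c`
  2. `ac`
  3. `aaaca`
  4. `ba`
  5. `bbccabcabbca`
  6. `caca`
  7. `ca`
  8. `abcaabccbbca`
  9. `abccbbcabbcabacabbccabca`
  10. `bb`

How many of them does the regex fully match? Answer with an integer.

8

1 → match
2 → match
3 → match
4 → no match
5 → match
6 → match
7 → match
8 → match
9 → no match
10 → match
Total matched: 8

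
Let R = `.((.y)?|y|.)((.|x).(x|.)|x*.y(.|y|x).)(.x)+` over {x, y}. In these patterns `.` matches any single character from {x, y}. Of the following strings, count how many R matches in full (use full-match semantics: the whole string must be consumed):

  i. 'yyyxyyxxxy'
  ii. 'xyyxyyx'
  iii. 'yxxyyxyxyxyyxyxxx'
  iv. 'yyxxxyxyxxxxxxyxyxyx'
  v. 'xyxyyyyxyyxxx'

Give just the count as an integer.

i. 'yyyxyyxxxy' → no match — must end with 'x'
ii. 'xyyxyyx' → match
iii → no match
iv → match
v → no match
Total matched: 2

2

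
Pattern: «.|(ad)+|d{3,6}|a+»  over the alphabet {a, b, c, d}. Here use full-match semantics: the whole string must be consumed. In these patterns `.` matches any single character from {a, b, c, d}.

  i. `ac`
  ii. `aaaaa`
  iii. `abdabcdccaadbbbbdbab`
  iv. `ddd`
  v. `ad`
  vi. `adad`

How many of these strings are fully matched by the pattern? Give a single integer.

i → no match
ii → match
iii → no match
iv → match
v → match
vi → match
Total matched: 4

4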